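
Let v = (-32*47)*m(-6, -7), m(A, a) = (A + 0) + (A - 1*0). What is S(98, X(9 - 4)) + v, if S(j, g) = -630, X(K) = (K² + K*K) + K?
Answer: 17418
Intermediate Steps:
X(K) = K + 2*K² (X(K) = (K² + K²) + K = 2*K² + K = K + 2*K²)
m(A, a) = 2*A (m(A, a) = A + (A + 0) = A + A = 2*A)
v = 18048 (v = (-32*47)*(2*(-6)) = -1504*(-12) = 18048)
S(98, X(9 - 4)) + v = -630 + 18048 = 17418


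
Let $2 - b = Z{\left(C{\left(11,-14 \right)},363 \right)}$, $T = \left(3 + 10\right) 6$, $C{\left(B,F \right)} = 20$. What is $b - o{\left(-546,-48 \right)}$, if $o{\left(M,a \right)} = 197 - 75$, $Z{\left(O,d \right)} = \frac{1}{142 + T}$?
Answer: $- \frac{26401}{220} \approx -120.0$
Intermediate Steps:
$T = 78$ ($T = 13 \cdot 6 = 78$)
$Z{\left(O,d \right)} = \frac{1}{220}$ ($Z{\left(O,d \right)} = \frac{1}{142 + 78} = \frac{1}{220}$)
$o{\left(M,a \right)} = 122$ ($o{\left(M,a \right)} = 197 - 75 = 122$)
$b = \frac{439}{220}$ ($b = 2 - \frac{1}{220} = \frac{439}{220} \approx 1.9955$)
$b - o{\left(-546,-48 \right)} = \frac{439}{220} - 122 = - \frac{26401}{220}$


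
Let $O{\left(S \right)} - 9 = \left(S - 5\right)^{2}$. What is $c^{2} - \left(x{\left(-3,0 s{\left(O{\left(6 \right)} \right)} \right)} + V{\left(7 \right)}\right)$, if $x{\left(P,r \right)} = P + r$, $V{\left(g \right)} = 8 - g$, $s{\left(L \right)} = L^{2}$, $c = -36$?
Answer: $1298$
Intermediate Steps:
$O{\left(S \right)} = 9 + \left(-5 + S\right)^{2}$ ($O{\left(S \right)} = 9 + \left(S - 5\right)^{2} = 9 + \left(-5 + S\right)^{2}$)
$c^{2} - \left(x{\left(-3,0 s{\left(O{\left(6 \right)} \right)} \right)} + V{\left(7 \right)}\right) = \left(-36\right)^{2} - \left(\left(-3 + 0 \left(9 + \left(-5 + 6\right)^{2}\right)^{2}\right) + \left(8 - 7\right)\right) = 1296 - \left(\left(-3 + 0 \left(9 + 1^{2}\right)^{2}\right) + \left(8 - 7\right)\right) = 1296 - \left(\left(-3 + 0 \left(9 + 1\right)^{2}\right) + 1\right) = 1296 - \left(\left(-3 + 0 \cdot 10^{2}\right) + 1\right) = 1296 - \left(\left(-3 + 0 \cdot 100\right) + 1\right) = 1296 - \left(\left(-3 + 0\right) + 1\right) = 1296 - \left(-3 + 1\right) = 1296 - -2 = 1296 + 2 = 1298$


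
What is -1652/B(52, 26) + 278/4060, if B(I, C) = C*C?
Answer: -814899/343070 ≈ -2.3753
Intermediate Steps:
B(I, C) = C²
-1652/B(52, 26) + 278/4060 = -1652/(26²) + 278/4060 = -1652/676 + 278*(1/4060) = -1652*1/676 + 139/2030 = -413/169 + 139/2030 = -814899/343070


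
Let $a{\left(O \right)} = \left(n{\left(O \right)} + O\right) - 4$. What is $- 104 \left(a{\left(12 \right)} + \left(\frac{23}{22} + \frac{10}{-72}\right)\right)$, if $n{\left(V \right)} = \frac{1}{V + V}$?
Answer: $- \frac{92131}{99} \approx -930.62$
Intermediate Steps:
$n{\left(V \right)} = \frac{1}{2 V}$
$a{\left(O \right)} = -4 + O + \frac{1}{2 O}$ ($a{\left(O \right)} = \left(\frac{1}{2 O} + O\right) - 4 = \left(O + \frac{1}{2 O}\right) - 4 = -4 + O + \frac{1}{2 O}$)
$- 104 \left(a{\left(12 \right)} + \left(\frac{23}{22} + \frac{10}{-72}\right)\right) = - 104 \left(\left(-4 + 12 + \frac{1}{2 \cdot 12}\right) + \left(\frac{23}{22} + \frac{10}{-72}\right)\right) = - 104 \left(\left(-4 + 12 + \frac{1}{2} \cdot \frac{1}{12}\right) + \left(23 \cdot \frac{1}{22} + 10 \left(- \frac{1}{72}\right)\right)\right) = - 104 \left(\left(-4 + 12 + \frac{1}{24}\right) + \left(\frac{23}{22} - \frac{5}{36}\right)\right) = - 104 \left(\frac{193}{24} + \frac{359}{396}\right) = \left(-104\right) \frac{7087}{792} = - \frac{92131}{99}$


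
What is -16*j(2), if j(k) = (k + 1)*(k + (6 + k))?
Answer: -480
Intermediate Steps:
j(k) = (1 + k)*(6 + 2*k)
-16*j(2) = -16*(6 + 2*2² + 8*2) = -16*(6 + 2*4 + 16) = -16*(6 + 8 + 16) = -16*30 = -480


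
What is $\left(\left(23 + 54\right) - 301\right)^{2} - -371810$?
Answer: $421986$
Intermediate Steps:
$\left(\left(23 + 54\right) - 301\right)^{2} - -371810 = \left(77 - 301\right)^{2} + 371810 = \left(-224\right)^{2} + 371810 = 50176 + 371810 = 421986$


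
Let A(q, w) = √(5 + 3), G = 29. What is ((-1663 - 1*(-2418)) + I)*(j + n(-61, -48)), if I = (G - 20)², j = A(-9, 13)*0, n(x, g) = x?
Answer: -50996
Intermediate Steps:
A(q, w) = 2*√2 (A(q, w) = √8 = 2*√2)
j = 0 (j = (2*√2)*0 = 0)
I = 81 (I = (29 - 20)² = 9² = 81)
((-1663 - 1*(-2418)) + I)*(j + n(-61, -48)) = ((-1663 - 1*(-2418)) + 81)*(0 - 61) = ((-1663 + 2418) + 81)*(-61) = (755 + 81)*(-61) = 836*(-61) = -50996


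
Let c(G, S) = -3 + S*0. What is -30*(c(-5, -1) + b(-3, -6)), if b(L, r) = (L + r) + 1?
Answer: 330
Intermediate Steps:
c(G, S) = -3 (c(G, S) = -3 + 0 = -3)
b(L, r) = 1 + L + r
-30*(c(-5, -1) + b(-3, -6)) = -30*(-3 + (1 - 3 - 6)) = -30*(-3 - 8) = -30*(-11) = 330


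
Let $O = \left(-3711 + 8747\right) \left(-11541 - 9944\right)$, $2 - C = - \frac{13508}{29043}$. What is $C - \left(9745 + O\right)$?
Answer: $\frac{3142124921339}{29043} \approx 1.0819 \cdot 10^{8}$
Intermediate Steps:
$C = \frac{71594}{29043}$ ($C = 2 - - \frac{13508}{29043} = 2 + \frac{13508}{29043} = \frac{71594}{29043} \approx 2.4651$)
$O = -108198460$ ($O = 5036 \left(-21485\right) = -108198460$)
$C - \left(9745 + O\right) = \frac{71594}{29043} - \left(9745 - 108198460\right) = \frac{71594}{29043} - -108188715 = \frac{71594}{29043} + 108188715 = \frac{3142124921339}{29043}$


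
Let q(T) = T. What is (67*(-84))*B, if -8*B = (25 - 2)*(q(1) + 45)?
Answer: 744303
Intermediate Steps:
B = -529/4 (B = -(25 - 2)*(1 + 45)/8 = -23*46/8 = -1/8*1058 = -529/4 ≈ -132.25)
(67*(-84))*B = (67*(-84))*(-529/4) = -5628*(-529/4) = 744303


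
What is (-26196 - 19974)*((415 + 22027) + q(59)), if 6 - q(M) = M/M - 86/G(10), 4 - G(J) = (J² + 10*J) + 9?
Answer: -42490703466/41 ≈ -1.0364e+9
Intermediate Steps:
G(J) = -5 - J² - 10*J (G(J) = 4 - ((J² + 10*J) + 9) = 4 - (9 + J² + 10*J) = 4 + (-9 - J² - 10*J) = -5 - J² - 10*J)
q(M) = 939/205 (q(M) = 6 - (M/M - 86/(-5 - 1*10² - 10*10)) = 6 - (1 - 86/(-5 - 1*100 - 100)) = 6 - (1 - 86/(-5 - 100 - 100)) = 6 - (1 - 86/(-205)) = 6 - (1 - 86*(-1/205)) = 6 - (1 + 86/205) = 6 - 1*291/205 = 6 - 291/205 = 939/205)
(-26196 - 19974)*((415 + 22027) + q(59)) = (-26196 - 19974)*((415 + 22027) + 939/205) = -46170*(22442 + 939/205) = -46170*4601549/205 = -42490703466/41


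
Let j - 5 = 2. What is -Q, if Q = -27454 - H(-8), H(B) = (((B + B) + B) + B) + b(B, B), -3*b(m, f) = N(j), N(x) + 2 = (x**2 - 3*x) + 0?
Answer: 82240/3 ≈ 27413.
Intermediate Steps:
j = 7 (j = 5 + 2 = 7)
N(x) = -2 + x**2 - 3*x (N(x) = -2 + ((x**2 - 3*x) + 0) = -2 + (x**2 - 3*x) = -2 + x**2 - 3*x)
b(m, f) = -26/3 (b(m, f) = -(-2 + 7**2 - 3*7)/3 = -(-2 + 49 - 21)/3 = -1/3*26 = -26/3)
H(B) = -26/3 + 4*B (H(B) = (((B + B) + B) + B) - 26/3 = ((2*B + B) + B) - 26/3 = (3*B + B) - 26/3 = 4*B - 26/3 = -26/3 + 4*B)
Q = -82240/3 (Q = -27454 - (-26/3 + 4*(-8)) = -27454 - (-26/3 - 32) = -27454 - 1*(-122/3) = -27454 + 122/3 = -82240/3 ≈ -27413.)
-Q = -1*(-82240/3) = 82240/3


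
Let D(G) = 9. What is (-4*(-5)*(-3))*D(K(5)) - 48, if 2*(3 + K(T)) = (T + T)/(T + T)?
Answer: -588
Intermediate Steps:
K(T) = -5/2 (K(T) = -3 + ((T + T)/(T + T))/2 = -3 + ((2*T)/((2*T)))/2 = -3 + ((2*T)*(1/(2*T)))/2 = -3 + (1/2)*1 = -3 + 1/2 = -5/2)
(-4*(-5)*(-3))*D(K(5)) - 48 = (-4*(-5)*(-3))*9 - 48 = (20*(-3))*9 - 48 = -60*9 - 48 = -540 - 48 = -588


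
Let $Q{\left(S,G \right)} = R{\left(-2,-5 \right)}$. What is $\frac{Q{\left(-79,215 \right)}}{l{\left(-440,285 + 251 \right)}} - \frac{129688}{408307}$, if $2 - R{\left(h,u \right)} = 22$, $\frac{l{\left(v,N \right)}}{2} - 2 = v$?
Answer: $- \frac{26360137}{89419233} \approx -0.29479$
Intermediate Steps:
$l{\left(v,N \right)} = 4 + 2 v$
$R{\left(h,u \right)} = -20$ ($R{\left(h,u \right)} = 2 - 22 = -20$)
$Q{\left(S,G \right)} = -20$
$\frac{Q{\left(-79,215 \right)}}{l{\left(-440,285 + 251 \right)}} - \frac{129688}{408307} = - \frac{20}{4 + 2 \left(-440\right)} - \frac{129688}{408307} = - \frac{20}{4 - 880} - \frac{129688}{408307} = - \frac{20}{-876} - \frac{129688}{408307} = \left(-20\right) \left(- \frac{1}{876}\right) - \frac{129688}{408307} = \frac{5}{219} - \frac{129688}{408307} = - \frac{26360137}{89419233}$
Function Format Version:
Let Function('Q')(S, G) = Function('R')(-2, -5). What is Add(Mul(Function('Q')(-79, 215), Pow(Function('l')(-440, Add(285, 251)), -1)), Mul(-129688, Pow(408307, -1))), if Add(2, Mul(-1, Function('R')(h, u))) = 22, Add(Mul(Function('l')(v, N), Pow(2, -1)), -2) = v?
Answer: Rational(-26360137, 89419233) ≈ -0.29479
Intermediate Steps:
Function('l')(v, N) = Add(4, Mul(2, v))
Function('R')(h, u) = -20 (Function('R')(h, u) = Add(2, Mul(-1, 22)) = Add(2, -22) = -20)
Function('Q')(S, G) = -20
Add(Mul(Function('Q')(-79, 215), Pow(Function('l')(-440, Add(285, 251)), -1)), Mul(-129688, Pow(408307, -1))) = Add(Mul(-20, Pow(Add(4, Mul(2, -440)), -1)), Mul(-129688, Pow(408307, -1))) = Add(Mul(-20, Pow(Add(4, -880), -1)), Mul(-129688, Rational(1, 408307))) = Add(Mul(-20, Pow(-876, -1)), Rational(-129688, 408307)) = Add(Mul(-20, Rational(-1, 876)), Rational(-129688, 408307)) = Add(Rational(5, 219), Rational(-129688, 408307)) = Rational(-26360137, 89419233)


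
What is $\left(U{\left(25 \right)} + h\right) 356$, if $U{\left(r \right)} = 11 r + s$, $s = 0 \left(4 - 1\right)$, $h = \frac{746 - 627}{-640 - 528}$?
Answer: $\frac{28576209}{292} \approx 97864.0$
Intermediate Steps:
$h = - \frac{119}{1168}$ ($h = \frac{119}{-1168} = 119 \left(- \frac{1}{1168}\right) = - \frac{119}{1168} \approx -0.10188$)
$s = 0$ ($s = 0 \cdot 3 = 0$)
$U{\left(r \right)} = 11 r$ ($U{\left(r \right)} = 11 r + 0 = 11 r$)
$\left(U{\left(25 \right)} + h\right) 356 = \left(11 \cdot 25 - \frac{119}{1168}\right) 356 = \left(275 - \frac{119}{1168}\right) 356 = \frac{321081}{1168} \cdot 356 = \frac{28576209}{292}$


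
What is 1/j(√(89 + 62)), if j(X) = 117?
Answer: 1/117 ≈ 0.0085470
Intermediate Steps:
1/j(√(89 + 62)) = 1/117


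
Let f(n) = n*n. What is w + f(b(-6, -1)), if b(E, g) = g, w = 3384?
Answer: 3385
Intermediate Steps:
f(n) = n²
w + f(b(-6, -1)) = 3384 + (-1)² = 3384 + 1 = 3385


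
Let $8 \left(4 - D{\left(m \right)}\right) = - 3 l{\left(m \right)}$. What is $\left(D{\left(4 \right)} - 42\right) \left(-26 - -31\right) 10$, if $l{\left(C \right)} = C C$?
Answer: $-1600$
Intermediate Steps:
$l{\left(C \right)} = C^{2}$
$D{\left(m \right)} = 4 + \frac{3 m^{2}}{8}$ ($D{\left(m \right)} = 4 - \frac{\left(-3\right) m^{2}}{8} = 4 + \frac{3 m^{2}}{8}$)
$\left(D{\left(4 \right)} - 42\right) \left(-26 - -31\right) 10 = \left(\left(4 + \frac{3 \cdot 4^{2}}{8}\right) - 42\right) \left(-26 - -31\right) 10 = \left(\left(4 + \frac{3}{8} \cdot 16\right) - 42\right) \left(-26 + 31\right) 10 = \left(\left(4 + 6\right) - 42\right) 5 \cdot 10 = \left(10 - 42\right) 5 \cdot 10 = \left(-32\right) 5 \cdot 10 = \left(-160\right) 10 = -1600$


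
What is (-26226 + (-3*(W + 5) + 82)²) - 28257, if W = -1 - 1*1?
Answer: -49154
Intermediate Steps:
W = -2 (W = -1 - 1 = -2)
(-26226 + (-3*(W + 5) + 82)²) - 28257 = (-26226 + (-3*(-2 + 5) + 82)²) - 28257 = (-26226 + (-3*3 + 82)²) - 28257 = (-26226 + (-9 + 82)²) - 28257 = (-26226 + 73²) - 28257 = (-26226 + 5329) - 28257 = -20897 - 28257 = -49154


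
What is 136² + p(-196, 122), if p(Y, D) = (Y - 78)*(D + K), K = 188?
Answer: -66444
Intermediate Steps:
p(Y, D) = (-78 + Y)*(188 + D) (p(Y, D) = (Y - 78)*(D + 188) = (-78 + Y)*(188 + D))
136² + p(-196, 122) = 136² + (-14664 - 78*122 + 188*(-196) + 122*(-196)) = 18496 + (-14664 - 9516 - 36848 - 23912) = 18496 - 84940 = -66444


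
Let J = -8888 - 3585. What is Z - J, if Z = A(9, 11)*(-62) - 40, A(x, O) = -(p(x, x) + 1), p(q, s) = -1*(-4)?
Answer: 12743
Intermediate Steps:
p(q, s) = 4
A(x, O) = -5 (A(x, O) = -(4 + 1) = -1*5 = -5)
J = -12473
Z = 270 (Z = -5*(-62) - 40 = 310 - 40 = 270)
Z - J = 270 - 1*(-12473) = 270 + 12473 = 12743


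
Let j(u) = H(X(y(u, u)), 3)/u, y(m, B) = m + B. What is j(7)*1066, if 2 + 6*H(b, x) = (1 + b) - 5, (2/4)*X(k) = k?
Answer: 11726/21 ≈ 558.38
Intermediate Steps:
y(m, B) = B + m
X(k) = 2*k
H(b, x) = -1 + b/6 (H(b, x) = -1/3 + ((1 + b) - 5)/6 = -1/3 + (-4 + b)/6 = -1/3 + (-2/3 + b/6) = -1 + b/6)
j(u) = (-1 + 2*u/3)/u (j(u) = (-1 + (2*(u + u))/6)/u = (-1 + (2*(2*u))/6)/u = (-1 + (4*u)/6)/u = (-1 + 2*u/3)/u)
j(7)*1066 = (2/3 - 1/7)*1066 = (11/21)*1066 = 11726/21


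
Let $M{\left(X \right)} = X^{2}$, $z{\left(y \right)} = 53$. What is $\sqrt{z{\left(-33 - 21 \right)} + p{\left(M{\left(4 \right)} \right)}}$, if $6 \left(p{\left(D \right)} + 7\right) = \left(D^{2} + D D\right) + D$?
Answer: $\sqrt{134} \approx 11.576$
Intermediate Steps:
$p{\left(D \right)} = -7 + \frac{D^{2}}{3} + \frac{D}{6}$ ($p{\left(D \right)} = -7 + \frac{\left(D^{2} + D D\right) + D}{6} = -7 + \frac{\left(D^{2} + D^{2}\right) + D}{6} = -7 + \frac{2 D^{2} + D}{6} = -7 + \frac{D + 2 D^{2}}{6} = -7 + \left(\frac{D^{2}}{3} + \frac{D}{6}\right) = -7 + \frac{D^{2}}{3} + \frac{D}{6}$)
$\sqrt{z{\left(-33 - 21 \right)} + p{\left(M{\left(4 \right)} \right)}} = \sqrt{53 + \left(-7 + \frac{\left(4^{2}\right)^{2}}{3} + \frac{4^{2}}{6}\right)} = \sqrt{53 + \left(-7 + \frac{16^{2}}{3} + \frac{1}{6} \cdot 16\right)} = \sqrt{53 + \left(-7 + \frac{1}{3} \cdot 256 + \frac{8}{3}\right)} = \sqrt{53 + \left(-7 + \frac{256}{3} + \frac{8}{3}\right)} = \sqrt{53 + 81} = \sqrt{134}$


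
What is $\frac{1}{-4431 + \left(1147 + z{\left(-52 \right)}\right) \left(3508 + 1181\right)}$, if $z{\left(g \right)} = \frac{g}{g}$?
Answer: $\frac{1}{5378541} \approx 1.8592 \cdot 10^{-7}$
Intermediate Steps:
$z{\left(g \right)} = 1$
$\frac{1}{-4431 + \left(1147 + z{\left(-52 \right)}\right) \left(3508 + 1181\right)} = \frac{1}{-4431 + \left(1147 + 1\right) \left(3508 + 1181\right)} = \frac{1}{-4431 + 1148 \cdot 4689} = \frac{1}{-4431 + 5382972} = \frac{1}{5378541}$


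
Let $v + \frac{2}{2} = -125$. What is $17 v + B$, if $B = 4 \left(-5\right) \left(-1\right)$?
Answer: $-2122$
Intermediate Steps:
$v = -126$ ($v = -1 - 125 = -126$)
$B = 20$ ($B = \left(-20\right) \left(-1\right) = 20$)
$17 v + B = 17 \left(-126\right) + 20 = -2142 + 20 = -2122$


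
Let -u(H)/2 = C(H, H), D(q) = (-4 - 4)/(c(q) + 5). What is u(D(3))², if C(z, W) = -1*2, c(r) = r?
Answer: 16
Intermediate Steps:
C(z, W) = -2
D(q) = -8/(5 + q) (D(q) = (-4 - 4)/(q + 5) = -8/(5 + q))
u(H) = 4 (u(H) = -2*(-2) = 4)
u(D(3))² = 4² = 16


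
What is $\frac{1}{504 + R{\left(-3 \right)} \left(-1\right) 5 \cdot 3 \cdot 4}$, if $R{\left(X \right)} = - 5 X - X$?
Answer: $- \frac{1}{576} \approx -0.0017361$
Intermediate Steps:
$R{\left(X \right)} = - 6 X$
$\frac{1}{504 + R{\left(-3 \right)} \left(-1\right) 5 \cdot 3 \cdot 4} = \frac{1}{504 + \left(-6\right) \left(-3\right) \left(-1\right) 5 \cdot 3 \cdot 4} = \frac{1}{504 + 18 \left(\left(-5\right) 3\right) 4} = \frac{1}{504 + 18 \left(-15\right) 4} = \frac{1}{504 - 1080} = \frac{1}{-576} = - \frac{1}{576}$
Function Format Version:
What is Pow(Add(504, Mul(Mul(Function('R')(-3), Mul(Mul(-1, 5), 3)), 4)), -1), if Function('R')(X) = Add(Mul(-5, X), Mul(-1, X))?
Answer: Rational(-1, 576) ≈ -0.0017361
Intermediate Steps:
Function('R')(X) = Mul(-6, X)
Pow(Add(504, Mul(Mul(Function('R')(-3), Mul(Mul(-1, 5), 3)), 4)), -1) = Pow(Add(504, Mul(Mul(Mul(-6, -3), Mul(Mul(-1, 5), 3)), 4)), -1) = Pow(Add(504, Mul(Mul(18, Mul(-5, 3)), 4)), -1) = Pow(Add(504, Mul(Mul(18, -15), 4)), -1) = Pow(Add(504, Mul(-270, 4)), -1) = Pow(Add(504, -1080), -1) = Pow(-576, -1) = Rational(-1, 576)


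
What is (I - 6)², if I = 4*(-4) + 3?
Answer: 361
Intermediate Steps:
I = -13 (I = -16 + 3 = -13)
(I - 6)² = (-13 - 6)² = (-19)² = 361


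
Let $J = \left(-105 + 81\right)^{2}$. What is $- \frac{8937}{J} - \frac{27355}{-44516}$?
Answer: $- \frac{10613417}{712256} \approx -14.901$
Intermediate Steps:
$J = 576$ ($J = \left(-24\right)^{2} = 576$)
$- \frac{8937}{J} - \frac{27355}{-44516} = - \frac{8937}{576} - \frac{27355}{-44516} = \left(-8937\right) \frac{1}{576} - - \frac{27355}{44516} = - \frac{993}{64} + \frac{27355}{44516} = - \frac{10613417}{712256}$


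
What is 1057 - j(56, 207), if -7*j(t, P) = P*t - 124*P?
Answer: -6677/7 ≈ -953.86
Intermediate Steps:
j(t, P) = 124*P/7 - P*t/7 (j(t, P) = -(P*t - 124*P)/7 = -(-124*P + P*t)/7 = 124*P/7 - P*t/7)
1057 - j(56, 207) = 1057 - 207*(124 - 1*56)/7 = 1057 - 207*(124 - 56)/7 = 1057 - 207*68/7 = 1057 - 1*14076/7 = 1057 - 14076/7 = -6677/7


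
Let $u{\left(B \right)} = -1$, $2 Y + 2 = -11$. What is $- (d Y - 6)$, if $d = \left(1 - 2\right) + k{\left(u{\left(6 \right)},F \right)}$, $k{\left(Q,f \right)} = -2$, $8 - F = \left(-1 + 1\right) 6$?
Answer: $- \frac{27}{2} \approx -13.5$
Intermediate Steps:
$Y = - \frac{13}{2}$ ($Y = -1 + \frac{1}{2} \left(-11\right) = -1 - \frac{11}{2} = - \frac{13}{2} \approx -6.5$)
$F = 8$ ($F = 8 - \left(-1 + 1\right) 6 = 8 - 0 \cdot 6 = 8 - 0 = 8 + 0 = 8$)
$d = -3$ ($d = \left(1 - 2\right) - 2 = -1 - 2 = -3$)
$- (d Y - 6) = - (\left(-3\right) \left(- \frac{13}{2}\right) - 6) = - (\frac{39}{2} - 6) = \left(-1\right) \frac{27}{2} = - \frac{27}{2}$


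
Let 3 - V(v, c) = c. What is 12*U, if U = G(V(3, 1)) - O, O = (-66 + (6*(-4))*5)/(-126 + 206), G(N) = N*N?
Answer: 759/10 ≈ 75.900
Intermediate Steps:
V(v, c) = 3 - c
G(N) = N**2
O = -93/40 (O = (-66 - 24*5)/80 = (-66 - 120)*(1/80) = -186*1/80 = -93/40 ≈ -2.3250)
U = 253/40 (U = (3 - 1*1)**2 - 1*(-93/40) = (3 - 1)**2 + 93/40 = 2**2 + 93/40 = 4 + 93/40 = 253/40 ≈ 6.3250)
12*U = 12*(253/40) = 759/10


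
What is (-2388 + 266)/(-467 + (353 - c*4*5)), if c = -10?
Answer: -1061/43 ≈ -24.674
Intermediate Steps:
(-2388 + 266)/(-467 + (353 - c*4*5)) = (-2388 + 266)/(-467 + (353 - (-10*4)*5)) = -2122/(-467 + (353 - (-40)*5)) = -2122/(-467 + (353 - 1*(-200))) = -2122/(-467 + (353 + 200)) = -2122/(-467 + 553) = -2122/86 = -2122*1/86 = -1061/43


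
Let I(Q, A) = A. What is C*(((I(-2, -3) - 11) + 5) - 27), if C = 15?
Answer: -540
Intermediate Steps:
C*(((I(-2, -3) - 11) + 5) - 27) = 15*(((-3 - 11) + 5) - 27) = 15*((-14 + 5) - 27) = 15*(-9 - 27) = 15*(-36) = -540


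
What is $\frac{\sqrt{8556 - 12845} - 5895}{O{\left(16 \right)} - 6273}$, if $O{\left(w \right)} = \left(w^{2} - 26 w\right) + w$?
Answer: $\frac{655}{713} - \frac{i \sqrt{4289}}{6417} \approx 0.91865 - 0.010206 i$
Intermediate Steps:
$O{\left(w \right)} = w^{2} - 25 w$
$\frac{\sqrt{8556 - 12845} - 5895}{O{\left(16 \right)} - 6273} = \frac{\sqrt{8556 - 12845} - 5895}{16 \left(-25 + 16\right) - 6273} = \frac{\sqrt{-4289} - 5895}{16 \left(-9\right) - 6273} = \frac{i \sqrt{4289} - 5895}{-144 - 6273} = \frac{-5895 + i \sqrt{4289}}{-6417} = \left(-5895 + i \sqrt{4289}\right) \left(- \frac{1}{6417}\right) = \frac{655}{713} - \frac{i \sqrt{4289}}{6417}$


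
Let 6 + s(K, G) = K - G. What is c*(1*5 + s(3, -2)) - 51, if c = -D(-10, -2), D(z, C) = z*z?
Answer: -451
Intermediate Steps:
s(K, G) = -6 + K - G (s(K, G) = -6 + (K - G) = -6 + K - G)
D(z, C) = z²
c = -100 (c = -1*(-10)² = -1*100 = -100)
c*(1*5 + s(3, -2)) - 51 = -100*(1*5 + (-6 + 3 - 1*(-2))) - 51 = -100*(5 + (-6 + 3 + 2)) - 51 = -100*(5 - 1) - 51 = -100*4 - 51 = -400 - 51 = -451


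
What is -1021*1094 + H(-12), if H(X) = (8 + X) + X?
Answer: -1116990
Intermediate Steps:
H(X) = 8 + 2*X
-1021*1094 + H(-12) = -1021*1094 + (8 + 2*(-12)) = -1116974 + (8 - 24) = -1116974 - 16 = -1116990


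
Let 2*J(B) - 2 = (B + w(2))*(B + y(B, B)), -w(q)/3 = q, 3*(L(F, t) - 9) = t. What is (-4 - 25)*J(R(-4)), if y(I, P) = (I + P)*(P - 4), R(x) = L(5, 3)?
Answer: -7569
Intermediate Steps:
L(F, t) = 9 + t/3
R(x) = 10 (R(x) = 9 + (⅓)*3 = 9 + 1 = 10)
y(I, P) = (-4 + P)*(I + P) (y(I, P) = (I + P)*(-4 + P) = (-4 + P)*(I + P))
w(q) = -3*q
J(B) = 1 + (-6 + B)*(-7*B + 2*B²)/2 (J(B) = 1 + ((B - 3*2)*(B + (B² - 4*B - 4*B + B*B)))/2 = 1 + ((B - 6)*(B + (B² - 4*B - 4*B + B²)))/2 = 1 + ((-6 + B)*(B + (-8*B + 2*B²)))/2 = 1 + ((-6 + B)*(-7*B + 2*B²))/2 = 1 + (-6 + B)*(-7*B + 2*B²)/2)
(-4 - 25)*J(R(-4)) = (-4 - 25)*(1 + 10³ + 21*10 - 19/2*10²) = -29*(1 + 1000 + 210 - 19/2*100) = -29*(1 + 1000 + 210 - 950) = -29*261 = -7569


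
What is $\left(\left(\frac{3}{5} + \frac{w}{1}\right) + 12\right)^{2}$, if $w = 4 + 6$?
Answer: $\frac{12769}{25} \approx 510.76$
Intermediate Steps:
$w = 10$
$\left(\left(\frac{3}{5} + \frac{w}{1}\right) + 12\right)^{2} = \left(\left(\frac{3}{5} + \frac{10}{1}\right) + 12\right)^{2} = \left(\left(3 \cdot \frac{1}{5} + 10 \cdot 1\right) + 12\right)^{2} = \left(\left(\frac{3}{5} + 10\right) + 12\right)^{2} = \left(\frac{53}{5} + 12\right)^{2} = \left(\frac{113}{5}\right)^{2} = \frac{12769}{25}$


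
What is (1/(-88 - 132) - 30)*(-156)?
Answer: 257439/55 ≈ 4680.7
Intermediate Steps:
(1/(-88 - 132) - 30)*(-156) = (1/(-220) - 30)*(-156) = (-1/220 - 30)*(-156) = -6601/220*(-156) = 257439/55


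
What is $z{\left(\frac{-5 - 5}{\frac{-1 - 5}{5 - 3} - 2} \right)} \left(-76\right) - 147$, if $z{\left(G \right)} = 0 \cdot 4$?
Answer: $-147$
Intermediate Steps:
$z{\left(G \right)} = 0$
$z{\left(\frac{-5 - 5}{\frac{-1 - 5}{5 - 3} - 2} \right)} \left(-76\right) - 147 = 0 \left(-76\right) - 147 = 0 - 147 = -147$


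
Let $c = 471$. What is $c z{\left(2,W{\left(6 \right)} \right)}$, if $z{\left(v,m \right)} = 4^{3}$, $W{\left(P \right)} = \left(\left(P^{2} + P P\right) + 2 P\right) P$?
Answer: $30144$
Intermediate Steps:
$W{\left(P \right)} = P \left(2 P + 2 P^{2}\right)$ ($W{\left(P \right)} = \left(\left(P^{2} + P^{2}\right) + 2 P\right) P = \left(2 P^{2} + 2 P\right) P = \left(2 P + 2 P^{2}\right) P = P \left(2 P + 2 P^{2}\right)$)
$z{\left(v,m \right)} = 64$
$c z{\left(2,W{\left(6 \right)} \right)} = 471 \cdot 64 = 30144$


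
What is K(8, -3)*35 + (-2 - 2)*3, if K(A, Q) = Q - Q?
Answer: -12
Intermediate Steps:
K(A, Q) = 0
K(8, -3)*35 + (-2 - 2)*3 = 0*35 + (-2 - 2)*3 = 0 - 4*3 = 0 - 12 = -12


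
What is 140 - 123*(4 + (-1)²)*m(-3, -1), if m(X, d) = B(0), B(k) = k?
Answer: 140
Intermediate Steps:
m(X, d) = 0
140 - 123*(4 + (-1)²)*m(-3, -1) = 140 - 123*(4 + (-1)²)*0 = 140 - 123*(4 + 1)*0 = 140 - 615*0 = 140 - 123*0 = 140 + 0 = 140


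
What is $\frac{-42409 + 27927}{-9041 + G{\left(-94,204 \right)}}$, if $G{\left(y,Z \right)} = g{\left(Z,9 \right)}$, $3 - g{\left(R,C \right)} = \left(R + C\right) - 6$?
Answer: $\frac{14482}{9245} \approx 1.5665$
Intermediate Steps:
$g{\left(R,C \right)} = 9 - C - R$ ($g{\left(R,C \right)} = 3 - \left(\left(R + C\right) - 6\right) = 3 - \left(\left(C + R\right) - 6\right) = 3 - \left(-6 + C + R\right) = 9 - C - R$)
$G{\left(y,Z \right)} = - Z$ ($G{\left(y,Z \right)} = 9 - 9 - Z = - Z$)
$\frac{-42409 + 27927}{-9041 + G{\left(-94,204 \right)}} = \frac{-42409 + 27927}{-9041 - 204} = - \frac{14482}{-9041 - 204} = - \frac{14482}{-9245} = \left(-14482\right) \left(- \frac{1}{9245}\right) = \frac{14482}{9245}$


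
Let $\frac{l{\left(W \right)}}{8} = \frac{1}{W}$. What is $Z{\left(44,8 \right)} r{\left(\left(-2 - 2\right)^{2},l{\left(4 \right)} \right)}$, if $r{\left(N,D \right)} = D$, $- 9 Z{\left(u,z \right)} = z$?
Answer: $- \frac{16}{9} \approx -1.7778$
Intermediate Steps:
$l{\left(W \right)} = \frac{8}{W}$
$Z{\left(u,z \right)} = - \frac{z}{9}$
$Z{\left(44,8 \right)} r{\left(\left(-2 - 2\right)^{2},l{\left(4 \right)} \right)} = \left(- \frac{1}{9}\right) 8 \cdot \frac{8}{4} = - \frac{8 \cdot 8 \cdot \frac{1}{4}}{9} = \left(- \frac{8}{9}\right) 2 = - \frac{16}{9}$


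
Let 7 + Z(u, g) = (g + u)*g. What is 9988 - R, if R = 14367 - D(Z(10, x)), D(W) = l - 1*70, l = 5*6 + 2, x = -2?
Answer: -4417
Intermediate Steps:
l = 32 (l = 30 + 2 = 32)
Z(u, g) = -7 + g*(g + u) (Z(u, g) = -7 + (g + u)*g = -7 + g*(g + u))
D(W) = -38 (D(W) = 32 - 1*70 = 32 - 70 = -38)
R = 14405 (R = 14367 - 1*(-38) = 14367 + 38 = 14405)
9988 - R = 9988 - 1*14405 = 9988 - 14405 = -4417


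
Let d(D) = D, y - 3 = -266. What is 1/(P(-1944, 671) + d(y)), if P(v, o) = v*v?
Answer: 1/3778873 ≈ 2.6463e-7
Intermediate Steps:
y = -263 (y = 3 - 266 = -263)
P(v, o) = v²
1/(P(-1944, 671) + d(y)) = 1/((-1944)² - 263) = 1/(3779136 - 263) = 1/3778873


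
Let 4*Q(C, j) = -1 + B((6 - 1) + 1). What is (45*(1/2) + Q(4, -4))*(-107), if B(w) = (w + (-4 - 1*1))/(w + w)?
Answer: -114383/48 ≈ -2383.0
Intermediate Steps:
B(w) = (-5 + w)/(2*w) (B(w) = (w + (-4 - 1))/((2*w)) = (w - 5)*(1/(2*w)) = (-5 + w)*(1/(2*w)) = (-5 + w)/(2*w))
Q(C, j) = -11/48 (Q(C, j) = (-1 + (-5 + ((6 - 1) + 1))/(2*((6 - 1) + 1)))/4 = (-1 + (-5 + (5 + 1))/(2*(5 + 1)))/4 = (-1 + (½)*(-5 + 6)/6)/4 = (-1 + (½)*(⅙)*1)/4 = (-1 + 1/12)/4 = (¼)*(-11/12) = -11/48)
(45*(1/2) + Q(4, -4))*(-107) = (45*(1/2) - 11/48)*(-107) = (45*(1*(½)) - 11/48)*(-107) = (45*(½) - 11/48)*(-107) = (45/2 - 11/48)*(-107) = (1069/48)*(-107) = -114383/48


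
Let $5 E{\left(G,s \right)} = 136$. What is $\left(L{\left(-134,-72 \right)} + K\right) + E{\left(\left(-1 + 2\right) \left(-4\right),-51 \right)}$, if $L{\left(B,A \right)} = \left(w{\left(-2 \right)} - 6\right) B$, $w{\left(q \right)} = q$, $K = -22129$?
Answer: $- \frac{105149}{5} \approx -21030.0$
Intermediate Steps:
$E{\left(G,s \right)} = \frac{136}{5}$ ($E{\left(G,s \right)} = \frac{1}{5} \cdot 136 = \frac{136}{5}$)
$L{\left(B,A \right)} = - 8 B$ ($L{\left(B,A \right)} = \left(-2 - 6\right) B = - 8 B$)
$\left(L{\left(-134,-72 \right)} + K\right) + E{\left(\left(-1 + 2\right) \left(-4\right),-51 \right)} = \left(\left(-8\right) \left(-134\right) - 22129\right) + \frac{136}{5} = \left(1072 - 22129\right) + \frac{136}{5} = -21057 + \frac{136}{5} = - \frac{105149}{5}$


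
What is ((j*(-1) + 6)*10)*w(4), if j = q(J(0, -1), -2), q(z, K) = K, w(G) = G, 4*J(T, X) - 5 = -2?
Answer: 320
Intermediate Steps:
J(T, X) = 3/4 (J(T, X) = 5/4 + (1/4)*(-2) = 5/4 - 1/2 = 3/4)
j = -2
((j*(-1) + 6)*10)*w(4) = ((-2*(-1) + 6)*10)*4 = ((2 + 6)*10)*4 = (8*10)*4 = 80*4 = 320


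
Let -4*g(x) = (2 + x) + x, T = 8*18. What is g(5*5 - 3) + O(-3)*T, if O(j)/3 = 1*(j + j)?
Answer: -5207/2 ≈ -2603.5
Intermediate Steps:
T = 144
O(j) = 6*j (O(j) = 3*(1*(j + j)) = 3*(1*(2*j)) = 3*(2*j) = 6*j)
g(x) = -½ - x/2 (g(x) = -((2 + x) + x)/4 = -(2 + 2*x)/4 = -½ - x/2)
g(5*5 - 3) + O(-3)*T = (-½ - (5*5 - 3)/2) + (6*(-3))*144 = (-½ - (25 - 3)/2) - 18*144 = (-½ - ½*22) - 2592 = (-½ - 11) - 2592 = -23/2 - 2592 = -5207/2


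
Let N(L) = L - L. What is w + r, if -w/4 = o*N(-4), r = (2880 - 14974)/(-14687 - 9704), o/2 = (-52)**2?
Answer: 12094/24391 ≈ 0.49584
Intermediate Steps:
N(L) = 0
o = 5408 (o = 2*(-52)**2 = 2*2704 = 5408)
r = 12094/24391 (r = -12094/(-24391) = -12094*(-1/24391) = 12094/24391 ≈ 0.49584)
w = 0 (w = -21632*0 = -4*0 = 0)
w + r = 0 + 12094/24391 = 12094/24391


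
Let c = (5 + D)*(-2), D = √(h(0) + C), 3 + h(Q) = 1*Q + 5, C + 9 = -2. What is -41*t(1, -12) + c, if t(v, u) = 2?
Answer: -92 - 6*I ≈ -92.0 - 6.0*I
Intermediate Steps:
C = -11 (C = -9 - 2 = -11)
h(Q) = 2 + Q (h(Q) = -3 + (1*Q + 5) = -3 + (Q + 5) = -3 + (5 + Q) = 2 + Q)
D = 3*I (D = √((2 + 0) - 11) = √(2 - 11) = √(-9) = 3*I ≈ 3.0*I)
c = -10 - 6*I (c = (5 + 3*I)*(-2) = -10 - 6*I ≈ -10.0 - 6.0*I)
-41*t(1, -12) + c = -41*2 + (-10 - 6*I) = -82 + (-10 - 6*I) = -92 - 6*I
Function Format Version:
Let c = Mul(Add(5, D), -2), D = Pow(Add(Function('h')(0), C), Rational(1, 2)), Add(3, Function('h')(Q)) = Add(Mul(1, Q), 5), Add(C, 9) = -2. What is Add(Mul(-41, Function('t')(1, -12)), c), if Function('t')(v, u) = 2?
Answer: Add(-92, Mul(-6, I)) ≈ Add(-92.000, Mul(-6.0000, I))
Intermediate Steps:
C = -11 (C = Add(-9, -2) = -11)
Function('h')(Q) = Add(2, Q) (Function('h')(Q) = Add(-3, Add(Mul(1, Q), 5)) = Add(-3, Add(Q, 5)) = Add(-3, Add(5, Q)) = Add(2, Q))
D = Mul(3, I) (D = Pow(Add(Add(2, 0), -11), Rational(1, 2)) = Pow(Add(2, -11), Rational(1, 2)) = Pow(-9, Rational(1, 2)) = Mul(3, I) ≈ Mul(3.0000, I))
c = Add(-10, Mul(-6, I)) (c = Mul(Add(5, Mul(3, I)), -2) = Add(-10, Mul(-6, I)) ≈ Add(-10.000, Mul(-6.0000, I)))
Add(Mul(-41, Function('t')(1, -12)), c) = Add(Mul(-41, 2), Add(-10, Mul(-6, I))) = Add(-82, Add(-10, Mul(-6, I))) = Add(-92, Mul(-6, I))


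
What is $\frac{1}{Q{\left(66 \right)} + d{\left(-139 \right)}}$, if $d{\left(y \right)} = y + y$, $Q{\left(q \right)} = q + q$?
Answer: $- \frac{1}{146} \approx -0.0068493$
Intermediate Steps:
$Q{\left(q \right)} = 2 q$
$d{\left(y \right)} = 2 y$
$\frac{1}{Q{\left(66 \right)} + d{\left(-139 \right)}} = \frac{1}{2 \cdot 66 + 2 \left(-139\right)} = \frac{1}{132 - 278} = \frac{1}{-146} = - \frac{1}{146}$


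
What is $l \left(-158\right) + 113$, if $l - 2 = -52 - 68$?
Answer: $18757$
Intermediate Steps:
$l = -118$ ($l = 2 - 120 = -118$)
$l \left(-158\right) + 113 = \left(-118\right) \left(-158\right) + 113 = 18644 + 113 = 18757$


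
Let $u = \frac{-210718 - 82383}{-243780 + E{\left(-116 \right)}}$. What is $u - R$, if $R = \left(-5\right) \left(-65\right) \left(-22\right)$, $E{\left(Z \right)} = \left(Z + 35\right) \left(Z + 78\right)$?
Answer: $\frac{1721312401}{240702} \approx 7151.2$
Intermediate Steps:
$E{\left(Z \right)} = \left(35 + Z\right) \left(78 + Z\right)$
$u = \frac{293101}{240702}$ ($u = \frac{-210718 - 82383}{-243780 + \left(2730 + \left(-116\right)^{2} + 113 \left(-116\right)\right)} = - \frac{293101}{-243780 + \left(2730 + 13456 - 13108\right)} = - \frac{293101}{-243780 + 3078} = - \frac{293101}{-240702} = \left(-293101\right) \left(- \frac{1}{240702}\right) = \frac{293101}{240702} \approx 1.2177$)
$R = -7150$ ($R = 325 \left(-22\right) = -7150$)
$u - R = \frac{293101}{240702} - -7150 = \frac{293101}{240702} + 7150 = \frac{1721312401}{240702}$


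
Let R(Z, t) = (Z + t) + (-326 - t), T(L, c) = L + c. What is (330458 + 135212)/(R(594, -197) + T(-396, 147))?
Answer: 465670/19 ≈ 24509.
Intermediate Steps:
R(Z, t) = -326 + Z
(330458 + 135212)/(R(594, -197) + T(-396, 147)) = (330458 + 135212)/((-326 + 594) + (-396 + 147)) = 465670/(268 - 249) = 465670/19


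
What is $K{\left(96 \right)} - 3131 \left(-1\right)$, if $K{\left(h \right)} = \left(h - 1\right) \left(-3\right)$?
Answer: $2846$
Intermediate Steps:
$K{\left(h \right)} = 3 - 3 h$ ($K{\left(h \right)} = \left(-1 + h\right) \left(-3\right) = 3 - 3 h$)
$K{\left(96 \right)} - 3131 \left(-1\right) = \left(3 - 288\right) - 3131 \left(-1\right) = \left(3 - 288\right) - -3131 = -285 + 3131 = 2846$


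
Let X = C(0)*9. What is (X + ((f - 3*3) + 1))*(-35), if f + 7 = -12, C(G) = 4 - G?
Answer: -315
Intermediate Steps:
X = 36 (X = (4 - 1*0)*9 = (4 + 0)*9 = 4*9 = 36)
f = -19 (f = -7 - 12 = -19)
(X + ((f - 3*3) + 1))*(-35) = (36 + ((-19 - 3*3) + 1))*(-35) = (36 + ((-19 - 9) + 1))*(-35) = (36 + (-28 + 1))*(-35) = (36 - 27)*(-35) = 9*(-35) = -315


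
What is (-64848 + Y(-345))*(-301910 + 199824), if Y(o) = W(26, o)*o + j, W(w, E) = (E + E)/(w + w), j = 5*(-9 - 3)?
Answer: 80065182069/13 ≈ 6.1589e+9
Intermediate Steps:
j = -60 (j = 5*(-12) = -60)
W(w, E) = E/w (W(w, E) = (2*E)/((2*w)) = (2*E)*(1/(2*w)) = E/w)
Y(o) = -60 + o²/26 (Y(o) = (o/26)*o - 60 = o²/26 - 60 = -60 + o²/26)
(-64848 + Y(-345))*(-301910 + 199824) = (-64848 + (-60 + (1/26)*(-345)²))*(-301910 + 199824) = (-64848 + (-60 + (1/26)*119025))*(-102086) = (-64848 + (-60 + 119025/26))*(-102086) = (-64848 + 117465/26)*(-102086) = -1568583/26*(-102086) = 80065182069/13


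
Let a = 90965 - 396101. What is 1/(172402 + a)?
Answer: -1/132734 ≈ -7.5339e-6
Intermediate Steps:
a = -305136
1/(172402 + a) = 1/(172402 - 305136) = 1/(-132734) = -1/132734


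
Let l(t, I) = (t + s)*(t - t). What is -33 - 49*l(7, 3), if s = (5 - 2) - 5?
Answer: -33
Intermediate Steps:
s = -2 (s = 3 - 5 = -2)
l(t, I) = 0 (l(t, I) = (t - 2)*(t - t) = (-2 + t)*0 = 0)
-33 - 49*l(7, 3) = -33 - 49*0 = -33 + 0 = -33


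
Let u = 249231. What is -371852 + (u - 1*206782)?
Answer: -329403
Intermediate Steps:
-371852 + (u - 1*206782) = -371852 + (249231 - 1*206782) = -371852 + (249231 - 206782) = -371852 + 42449 = -329403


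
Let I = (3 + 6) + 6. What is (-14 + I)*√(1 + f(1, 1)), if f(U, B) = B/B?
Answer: √2 ≈ 1.4142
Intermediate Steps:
f(U, B) = 1
I = 15 (I = 9 + 6 = 15)
(-14 + I)*√(1 + f(1, 1)) = (-14 + 15)*√(1 + 1) = 1*√2 = √2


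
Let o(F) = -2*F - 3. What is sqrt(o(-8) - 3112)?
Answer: I*sqrt(3099) ≈ 55.669*I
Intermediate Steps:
o(F) = -3 - 2*F
sqrt(o(-8) - 3112) = sqrt((-3 - 2*(-8)) - 3112) = sqrt((-3 + 16) - 3112) = sqrt(13 - 3112) = sqrt(-3099) = I*sqrt(3099)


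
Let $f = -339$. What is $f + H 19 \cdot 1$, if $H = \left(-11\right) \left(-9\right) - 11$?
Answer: $1333$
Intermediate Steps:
$H = 88$ ($H = 99 - 11 = 88$)
$f + H 19 \cdot 1 = -339 + 88 \cdot 19 \cdot 1 = -339 + 88 \cdot 19 = -339 + 1672 = 1333$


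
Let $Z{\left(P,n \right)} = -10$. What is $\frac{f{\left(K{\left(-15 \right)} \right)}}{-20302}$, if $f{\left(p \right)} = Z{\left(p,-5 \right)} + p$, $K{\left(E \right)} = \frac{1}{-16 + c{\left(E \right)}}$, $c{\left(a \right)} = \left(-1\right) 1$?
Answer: $\frac{171}{345134} \approx 0.00049546$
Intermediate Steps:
$c{\left(a \right)} = -1$
$K{\left(E \right)} = - \frac{1}{17}$ ($K{\left(E \right)} = \frac{1}{-16 - 1} = \frac{1}{-17} = - \frac{1}{17}$)
$f{\left(p \right)} = -10 + p$
$\frac{f{\left(K{\left(-15 \right)} \right)}}{-20302} = \frac{-10 - \frac{1}{17}}{-20302} = \left(- \frac{171}{17}\right) \left(- \frac{1}{20302}\right) = \frac{171}{345134}$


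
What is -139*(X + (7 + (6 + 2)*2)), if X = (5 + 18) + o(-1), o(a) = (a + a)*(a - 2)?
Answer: -7228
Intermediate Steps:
o(a) = 2*a*(-2 + a) (o(a) = (2*a)*(-2 + a) = 2*a*(-2 + a))
X = 29 (X = (5 + 18) + 2*(-1)*(-2 - 1) = 23 + 2*(-1)*(-3) = 23 + 6 = 29)
-139*(X + (7 + (6 + 2)*2)) = -139*(29 + (7 + (6 + 2)*2)) = -139*(29 + (7 + 8*2)) = -139*(29 + (7 + 16)) = -139*(29 + 23) = -139*52 = -7228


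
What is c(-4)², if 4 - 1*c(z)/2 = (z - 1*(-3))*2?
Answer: 144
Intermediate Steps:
c(z) = -4 - 4*z (c(z) = 8 - 2*(z - 1*(-3))*2 = 8 - 2*(z + 3)*2 = 8 - 2*(3 + z)*2 = 8 - 2*(6 + 2*z) = 8 + (-12 - 4*z) = -4 - 4*z)
c(-4)² = (-4 - 4*(-4))² = (-4 + 16)² = 12² = 144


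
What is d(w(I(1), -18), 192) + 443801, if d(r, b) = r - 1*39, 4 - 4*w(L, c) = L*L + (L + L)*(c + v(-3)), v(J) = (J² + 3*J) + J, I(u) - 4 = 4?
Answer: 443831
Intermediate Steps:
I(u) = 8 (I(u) = 4 + 4 = 8)
v(J) = J² + 4*J
w(L, c) = 1 - L²/4 - L*(-3 + c)/2 (w(L, c) = 1 - (L*L + (L + L)*(c - 3*(4 - 3)))/4 = 1 - (L² + (2*L)*(c - 3*1))/4 = 1 - (L² + (2*L)*(c - 3))/4 = 1 - (L² + (2*L)*(-3 + c))/4 = 1 - (L² + 2*L*(-3 + c))/4 = 1 + (-L²/4 - L*(-3 + c)/2) = 1 - L²/4 - L*(-3 + c)/2)
d(r, b) = -39 + r (d(r, b) = r - 39 = -39 + r)
d(w(I(1), -18), 192) + 443801 = (-39 + (1 - ¼*8² + (3/2)*8 - ½*8*(-18))) + 443801 = (-39 + (1 - ¼*64 + 12 + 72)) + 443801 = (-39 + (1 - 16 + 12 + 72)) + 443801 = (-39 + 69) + 443801 = 30 + 443801 = 443831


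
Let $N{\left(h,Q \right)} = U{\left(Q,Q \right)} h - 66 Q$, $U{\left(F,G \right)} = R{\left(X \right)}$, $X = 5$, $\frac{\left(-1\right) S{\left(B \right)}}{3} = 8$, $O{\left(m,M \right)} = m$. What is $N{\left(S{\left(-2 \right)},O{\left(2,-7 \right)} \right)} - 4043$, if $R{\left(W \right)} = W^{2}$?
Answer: $-4775$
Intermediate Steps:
$S{\left(B \right)} = -24$ ($S{\left(B \right)} = \left(-3\right) 8 = -24$)
$U{\left(F,G \right)} = 25$ ($U{\left(F,G \right)} = 5^{2} = 25$)
$N{\left(h,Q \right)} = - 66 Q + 25 h$ ($N{\left(h,Q \right)} = 25 h - 66 Q = - 66 Q + 25 h$)
$N{\left(S{\left(-2 \right)},O{\left(2,-7 \right)} \right)} - 4043 = \left(\left(-66\right) 2 + 25 \left(-24\right)\right) - 4043 = \left(-132 - 600\right) - 4043 = -732 - 4043 = -4775$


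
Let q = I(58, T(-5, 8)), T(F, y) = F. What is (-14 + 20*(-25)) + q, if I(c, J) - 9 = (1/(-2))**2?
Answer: -2019/4 ≈ -504.75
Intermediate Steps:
I(c, J) = 37/4 (I(c, J) = 9 + (1/(-2))**2 = 9 + (-1/2)**2 = 9 + 1/4 = 37/4)
q = 37/4 ≈ 9.2500
(-14 + 20*(-25)) + q = (-14 + 20*(-25)) + 37/4 = (-14 - 500) + 37/4 = -514 + 37/4 = -2019/4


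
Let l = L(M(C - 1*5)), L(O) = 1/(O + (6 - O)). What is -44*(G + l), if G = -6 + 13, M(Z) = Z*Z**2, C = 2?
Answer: -946/3 ≈ -315.33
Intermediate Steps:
M(Z) = Z**3
L(O) = 1/6
l = 1/6 ≈ 0.16667
G = 7
-44*(G + l) = -44*(7 + 1/6) = -44*43/6 = -946/3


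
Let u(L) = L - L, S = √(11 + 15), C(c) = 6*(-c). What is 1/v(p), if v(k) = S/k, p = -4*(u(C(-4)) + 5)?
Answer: -10*√26/13 ≈ -3.9223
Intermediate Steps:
C(c) = -6*c
S = √26 ≈ 5.0990
u(L) = 0
p = -20 (p = -4*(0 + 5) = -4*5 = -20)
v(k) = √26/k
1/v(p) = 1/(√26/(-20)) = 1/(√26*(-1/20)) = 1/(-√26/20) = -10*√26/13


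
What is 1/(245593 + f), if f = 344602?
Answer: 1/590195 ≈ 1.6944e-6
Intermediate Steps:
1/(245593 + f) = 1/(245593 + 344602) = 1/590195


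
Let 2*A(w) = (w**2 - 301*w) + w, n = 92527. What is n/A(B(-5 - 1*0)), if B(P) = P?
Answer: 185054/1525 ≈ 121.35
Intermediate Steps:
A(w) = w**2/2 - 150*w (A(w) = ((w**2 - 301*w) + w)/2 = (w**2 - 300*w)/2 = w**2/2 - 150*w)
n/A(B(-5 - 1*0)) = 92527/(((-5 - 1*0)*(-300 + (-5 - 1*0))/2)) = 92527/(((-5 + 0)*(-300 + (-5 + 0))/2)) = 92527/(((1/2)*(-5)*(-300 - 5))) = 92527/(((1/2)*(-5)*(-305))) = 92527/(1525/2) = 92527*(2/1525) = 185054/1525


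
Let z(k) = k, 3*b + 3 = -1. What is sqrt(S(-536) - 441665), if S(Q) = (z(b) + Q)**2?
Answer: I*sqrt(1376441)/3 ≈ 391.07*I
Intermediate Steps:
b = -4/3 (b = -1 + (1/3)*(-1) = -1 - 1/3 = -4/3 ≈ -1.3333)
S(Q) = (-4/3 + Q)**2
sqrt(S(-536) - 441665) = sqrt((-4 + 3*(-536))**2/9 - 441665) = sqrt((-4 - 1608)**2/9 - 441665) = sqrt((1/9)*(-1612)**2 - 441665) = sqrt((1/9)*2598544 - 441665) = sqrt(2598544/9 - 441665) = sqrt(-1376441/9) = I*sqrt(1376441)/3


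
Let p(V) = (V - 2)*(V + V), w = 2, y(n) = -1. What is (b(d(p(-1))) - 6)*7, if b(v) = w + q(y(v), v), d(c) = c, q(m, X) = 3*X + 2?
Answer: 112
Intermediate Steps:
p(V) = 2*V*(-2 + V) (p(V) = (-2 + V)*(2*V) = 2*V*(-2 + V))
q(m, X) = 2 + 3*X
b(v) = 4 + 3*v (b(v) = 2 + (2 + 3*v) = 4 + 3*v)
(b(d(p(-1))) - 6)*7 = ((4 + 3*(2*(-1)*(-2 - 1))) - 6)*7 = ((4 + 3*(2*(-1)*(-3))) - 6)*7 = ((4 + 3*6) - 6)*7 = ((4 + 18) - 6)*7 = (22 - 6)*7 = 16*7 = 112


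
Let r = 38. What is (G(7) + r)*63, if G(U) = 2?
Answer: 2520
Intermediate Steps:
(G(7) + r)*63 = (2 + 38)*63 = 40*63 = 2520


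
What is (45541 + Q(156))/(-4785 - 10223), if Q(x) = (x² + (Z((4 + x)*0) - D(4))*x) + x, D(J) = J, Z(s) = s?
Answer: -69409/15008 ≈ -4.6248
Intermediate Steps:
Q(x) = x² - 3*x (Q(x) = (x² + ((4 + x)*0 - 1*4)*x) + x = (x² + (0 - 4)*x) + x = (x² - 4*x) + x = x² - 3*x)
(45541 + Q(156))/(-4785 - 10223) = (45541 + 156*(-3 + 156))/(-4785 - 10223) = (45541 + 156*153)/(-15008) = (45541 + 23868)*(-1/15008) = 69409*(-1/15008) = -69409/15008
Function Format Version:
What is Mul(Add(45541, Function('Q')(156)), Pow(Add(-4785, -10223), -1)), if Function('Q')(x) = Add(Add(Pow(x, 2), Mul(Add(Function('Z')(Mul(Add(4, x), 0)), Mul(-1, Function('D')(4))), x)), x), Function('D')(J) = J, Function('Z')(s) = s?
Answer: Rational(-69409, 15008) ≈ -4.6248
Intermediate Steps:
Function('Q')(x) = Add(Pow(x, 2), Mul(-3, x)) (Function('Q')(x) = Add(Add(Pow(x, 2), Mul(Add(Mul(Add(4, x), 0), Mul(-1, 4)), x)), x) = Add(Add(Pow(x, 2), Mul(Add(0, -4), x)), x) = Add(Add(Pow(x, 2), Mul(-4, x)), x) = Add(Pow(x, 2), Mul(-3, x)))
Mul(Add(45541, Function('Q')(156)), Pow(Add(-4785, -10223), -1)) = Mul(Add(45541, Mul(156, Add(-3, 156))), Pow(Add(-4785, -10223), -1)) = Mul(Add(45541, Mul(156, 153)), Pow(-15008, -1)) = Mul(Add(45541, 23868), Rational(-1, 15008)) = Mul(69409, Rational(-1, 15008)) = Rational(-69409, 15008)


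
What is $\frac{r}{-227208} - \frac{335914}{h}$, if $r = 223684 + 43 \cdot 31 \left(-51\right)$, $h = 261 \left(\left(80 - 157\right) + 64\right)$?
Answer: $\frac{25264684873}{256972248} \approx 98.317$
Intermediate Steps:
$h = -3393$ ($h = 261 \left(\left(80 - 157\right) + 64\right) = 261 \left(-77 + 64\right) = 261 \left(-13\right) = -3393$)
$r = 155701$ ($r = 223684 + 1333 \left(-51\right) = 223684 - 67983 = 155701$)
$\frac{r}{-227208} - \frac{335914}{h} = \frac{155701}{-227208} - \frac{335914}{-3393} = 155701 \left(- \frac{1}{227208}\right) - - \frac{335914}{3393} = - \frac{155701}{227208} + \frac{335914}{3393} = \frac{25264684873}{256972248}$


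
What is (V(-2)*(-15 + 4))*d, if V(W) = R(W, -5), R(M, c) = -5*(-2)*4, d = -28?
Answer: 12320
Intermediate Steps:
R(M, c) = 40 (R(M, c) = 10*4 = 40)
V(W) = 40
(V(-2)*(-15 + 4))*d = (40*(-15 + 4))*(-28) = (40*(-11))*(-28) = -440*(-28) = 12320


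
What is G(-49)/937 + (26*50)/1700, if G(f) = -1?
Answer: 12164/15929 ≈ 0.76364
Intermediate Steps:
G(-49)/937 + (26*50)/1700 = -1/937 + (26*50)/1700 = -1*1/937 + 1300*(1/1700) = -1/937 + 13/17 = 12164/15929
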